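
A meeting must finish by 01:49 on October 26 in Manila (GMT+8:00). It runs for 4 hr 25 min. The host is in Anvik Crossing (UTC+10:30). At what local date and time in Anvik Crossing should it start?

Target end time in UTC: 01:49 − 8:00 = 17:49 on Oct 25.
Subtract 4 hours 25 minutes → start 13:24 UTC on Oct 25.
Anvik Crossing is UTC+10:30: 13:24 + 10:30 = 23:54 on Oct 25.

23:54 on Oct 25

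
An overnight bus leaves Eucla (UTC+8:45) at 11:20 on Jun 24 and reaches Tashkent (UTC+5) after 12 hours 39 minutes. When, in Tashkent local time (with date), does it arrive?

Convert departure to UTC: 11:20 − 8:45 = 02:35 UTC on Jun 24.
Add 12 hours 39 minutes travel time → 15:14 UTC.
Tashkent is UTC+5:00, so local arrival = 15:14 + 5:00 = 20:14 on Jun 24.

20:14 on Jun 24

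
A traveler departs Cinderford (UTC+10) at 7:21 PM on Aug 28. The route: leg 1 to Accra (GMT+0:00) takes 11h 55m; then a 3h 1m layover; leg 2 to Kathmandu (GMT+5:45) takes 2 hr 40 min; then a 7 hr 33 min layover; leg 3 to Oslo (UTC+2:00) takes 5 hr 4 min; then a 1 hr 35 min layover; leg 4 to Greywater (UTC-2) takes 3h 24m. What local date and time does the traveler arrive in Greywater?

6:33 PM on August 29

Convert departure to UTC: 7:21 PM − 10:00 = 9:21 AM UTC on Aug 28.
Add 11 hours 55 minutes leg 1 → 9:16 PM UTC.
Add 3 hours and 1 minute layover in Accra → 12:17 AM UTC (Aug 29).
Add 2 hours 40 minutes leg 2 → 2:57 AM UTC.
Add 7 hours and 33 minutes layover in Kathmandu → 10:30 AM UTC.
Add 5 hours 4 minutes leg 3 → 3:34 PM UTC.
Add 1 hour 35 minutes layover in Oslo → 5:09 PM UTC.
Add 3 hours 24 minutes leg 4 → 8:33 PM UTC.
Greywater is UTC−2:00, so local arrival = 8:33 PM − 2:00 = 6:33 PM on Aug 29.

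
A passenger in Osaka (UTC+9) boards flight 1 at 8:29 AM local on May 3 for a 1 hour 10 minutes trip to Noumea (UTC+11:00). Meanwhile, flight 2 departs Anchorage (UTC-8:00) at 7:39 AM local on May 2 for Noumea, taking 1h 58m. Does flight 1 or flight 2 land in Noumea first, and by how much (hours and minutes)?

Flight 1 in UTC: 8:29 AM − 9:00 = 11:29 PM on May 2.
+1 hour and 10 minutes → arrive 12:39 AM UTC on May 3.
Flight 2 in UTC: 7:39 AM + 8:00 = 3:39 PM on May 2.
+1 hour 58 minutes → arrive 5:37 PM UTC on May 2.
Flight 2 lands earlier by 7 hours 2 minutes.

the second, by 7 hours 2 minutes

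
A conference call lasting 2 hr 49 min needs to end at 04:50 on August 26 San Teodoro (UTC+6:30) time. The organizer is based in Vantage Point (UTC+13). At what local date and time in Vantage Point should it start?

08:31 on August 26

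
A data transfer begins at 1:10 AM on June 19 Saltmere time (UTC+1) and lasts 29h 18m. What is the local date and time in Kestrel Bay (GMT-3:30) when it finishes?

Convert start to UTC: 1:10 AM − 1:00 = 12:10 AM UTC on Jun 19.
Add 29 hours and 18 minutes duration → 5:28 AM UTC (Jun 20).
Kestrel Bay is UTC−3:30, so local end time = 5:28 AM − 3:30 = 1:58 AM on Jun 20.

1:58 AM on Jun 20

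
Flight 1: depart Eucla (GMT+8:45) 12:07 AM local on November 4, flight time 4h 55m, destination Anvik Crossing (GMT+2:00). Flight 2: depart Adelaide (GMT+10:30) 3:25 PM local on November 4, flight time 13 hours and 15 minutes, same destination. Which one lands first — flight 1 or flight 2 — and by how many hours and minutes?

the first, by 21 hours 53 minutes

Flight 1 in UTC: 12:07 AM − 8:45 = 3:22 PM on Nov 3.
+4 hours 55 minutes → arrive 8:17 PM UTC on Nov 3.
Flight 2 in UTC: 3:25 PM − 10:30 = 4:55 AM on Nov 4.
+13 hours 15 minutes → arrive 6:10 PM UTC on Nov 4.
Flight 1 lands earlier by 21 hours 53 minutes.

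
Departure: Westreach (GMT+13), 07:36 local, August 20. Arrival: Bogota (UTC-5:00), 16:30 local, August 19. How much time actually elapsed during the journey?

Bogota is 18:00 behind Westreach.
Clock-face elapsed time (ignoring zones) is −15 hours 6 minutes.
Actual elapsed = −15 hours 6 minutes + 18:00 = 2 hours 54 minutes.

2 hours 54 minutes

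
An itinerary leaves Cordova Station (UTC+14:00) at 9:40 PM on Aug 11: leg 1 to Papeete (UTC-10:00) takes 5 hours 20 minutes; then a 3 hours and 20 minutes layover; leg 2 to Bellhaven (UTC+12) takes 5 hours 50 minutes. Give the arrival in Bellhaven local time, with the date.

Convert departure to UTC: 9:40 PM − 14:00 = 7:40 AM UTC on Aug 11.
Add 5 hours 20 minutes leg 1 → 1:00 PM UTC.
Add 3 hours 20 minutes layover in Papeete → 4:20 PM UTC.
Add 5 hours 50 minutes leg 2 → 10:10 PM UTC.
Bellhaven is UTC+12:00, so local arrival = 10:10 PM + 12:00 = 10:10 AM on Aug 12.

10:10 AM on August 12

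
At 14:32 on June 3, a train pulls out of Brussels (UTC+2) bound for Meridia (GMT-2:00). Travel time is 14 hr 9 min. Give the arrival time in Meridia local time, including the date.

Convert departure to UTC: 14:32 − 2:00 = 12:32 UTC on Jun 3.
Add 14 hours and 9 minutes travel time → 02:41 UTC (Jun 4).
Meridia is UTC−2:00, so local arrival = 02:41 − 2:00 = 00:41 on Jun 4.

00:41 on June 4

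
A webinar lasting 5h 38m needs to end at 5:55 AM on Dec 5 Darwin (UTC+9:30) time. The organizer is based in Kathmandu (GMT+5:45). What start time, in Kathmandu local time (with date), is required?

Target end time in UTC: 5:55 AM − 9:30 = 8:25 PM on Dec 4.
Subtract 5 hours 38 minutes → start 2:47 PM UTC on Dec 4.
Kathmandu is UTC+5:45: 2:47 PM + 5:45 = 8:32 PM on Dec 4.

8:32 PM on December 4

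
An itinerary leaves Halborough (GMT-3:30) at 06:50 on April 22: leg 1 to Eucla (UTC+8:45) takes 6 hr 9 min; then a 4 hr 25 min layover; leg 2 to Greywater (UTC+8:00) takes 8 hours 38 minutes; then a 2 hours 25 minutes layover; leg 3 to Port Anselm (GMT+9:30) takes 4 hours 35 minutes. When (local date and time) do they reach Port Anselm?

22:02 on April 23

Convert departure to UTC: 06:50 + 3:30 = 10:20 UTC on Apr 22.
Add 6 hours and 9 minutes leg 1 → 16:29 UTC.
Add 4 hours 25 minutes layover in Eucla → 20:54 UTC.
Add 8 hours 38 minutes leg 2 → 05:32 UTC (Apr 23).
Add 2 hours 25 minutes layover in Greywater → 07:57 UTC.
Add 4 hours and 35 minutes leg 3 → 12:32 UTC.
Port Anselm is UTC+9:30, so local arrival = 12:32 + 9:30 = 22:02 on Apr 23.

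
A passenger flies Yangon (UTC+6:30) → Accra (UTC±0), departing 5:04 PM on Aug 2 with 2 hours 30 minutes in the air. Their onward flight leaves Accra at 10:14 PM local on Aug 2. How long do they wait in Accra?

9 hours 10 minutes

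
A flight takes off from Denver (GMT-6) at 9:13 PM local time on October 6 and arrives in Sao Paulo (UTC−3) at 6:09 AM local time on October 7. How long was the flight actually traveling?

5 hours 56 minutes

Sao Paulo is 3:00 ahead of Denver.
Clock-face elapsed time (ignoring zones) is 8 hours 56 minutes.
Actual elapsed = 8 hours 56 minutes − 3:00 = 5 hours 56 minutes.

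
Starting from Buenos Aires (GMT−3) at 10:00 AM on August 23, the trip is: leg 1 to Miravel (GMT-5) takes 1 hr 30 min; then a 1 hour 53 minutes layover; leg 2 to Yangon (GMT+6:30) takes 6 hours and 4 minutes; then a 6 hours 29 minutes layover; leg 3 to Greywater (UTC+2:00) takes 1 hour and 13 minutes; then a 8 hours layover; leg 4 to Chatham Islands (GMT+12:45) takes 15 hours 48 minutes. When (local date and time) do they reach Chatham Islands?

6:42 PM on August 25

Convert departure to UTC: 10:00 AM + 3:00 = 1:00 PM UTC on Aug 23.
Add 1 hour and 30 minutes leg 1 → 2:30 PM UTC.
Add 1 hour and 53 minutes layover in Miravel → 4:23 PM UTC.
Add 6 hours 4 minutes leg 2 → 10:27 PM UTC.
Add 6 hours and 29 minutes layover in Yangon → 4:56 AM UTC (Aug 24).
Add 1 hour and 13 minutes leg 3 → 6:09 AM UTC.
Add 8 hours layover in Greywater → 2:09 PM UTC.
Add 15 hours and 48 minutes leg 4 → 5:57 AM UTC (Aug 25).
Chatham Islands is UTC+12:45, so local arrival = 5:57 AM + 12:45 = 6:42 PM on Aug 25.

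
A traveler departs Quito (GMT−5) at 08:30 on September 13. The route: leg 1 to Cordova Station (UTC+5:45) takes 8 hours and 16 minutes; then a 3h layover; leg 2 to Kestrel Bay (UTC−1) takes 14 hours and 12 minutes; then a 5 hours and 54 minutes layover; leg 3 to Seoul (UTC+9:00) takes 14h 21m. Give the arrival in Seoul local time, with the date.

20:13 on September 15

Convert departure to UTC: 08:30 + 5:00 = 13:30 UTC on Sep 13.
Add 8 hours 16 minutes leg 1 → 21:46 UTC.
Add 3 hours layover in Cordova Station → 00:46 UTC (Sep 14).
Add 14 hours 12 minutes leg 2 → 14:58 UTC.
Add 5 hours 54 minutes layover in Kestrel Bay → 20:52 UTC.
Add 14 hours 21 minutes leg 3 → 11:13 UTC (Sep 15).
Seoul is UTC+9:00, so local arrival = 11:13 + 9:00 = 20:13 on Sep 15.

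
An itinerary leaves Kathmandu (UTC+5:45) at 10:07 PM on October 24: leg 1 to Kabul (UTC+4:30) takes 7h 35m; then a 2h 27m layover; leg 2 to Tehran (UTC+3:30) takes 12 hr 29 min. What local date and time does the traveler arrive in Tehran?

6:23 PM on Oct 25

Convert departure to UTC: 10:07 PM − 5:45 = 4:22 PM UTC on Oct 24.
Add 7 hours 35 minutes leg 1 → 11:57 PM UTC.
Add 2 hours 27 minutes layover in Kabul → 2:24 AM UTC (Oct 25).
Add 12 hours and 29 minutes leg 2 → 2:53 PM UTC.
Tehran is UTC+3:30, so local arrival = 2:53 PM + 3:30 = 6:23 PM on Oct 25.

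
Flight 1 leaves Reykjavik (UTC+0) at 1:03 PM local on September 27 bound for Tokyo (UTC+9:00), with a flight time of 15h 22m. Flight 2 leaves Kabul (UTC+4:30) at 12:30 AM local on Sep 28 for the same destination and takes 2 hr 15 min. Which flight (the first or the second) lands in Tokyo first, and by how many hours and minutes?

the second, by 6 hours 10 minutes

Flight 1 departs at 1:03 PM UTC (Sep 27).
+15 hours 22 minutes → arrive 4:25 AM UTC on Sep 28.
Flight 2 in UTC: 12:30 AM − 4:30 = 8:00 PM on Sep 27.
+2 hours 15 minutes → arrive 10:15 PM UTC on Sep 27.
Flight 2 lands earlier by 6 hours 10 minutes.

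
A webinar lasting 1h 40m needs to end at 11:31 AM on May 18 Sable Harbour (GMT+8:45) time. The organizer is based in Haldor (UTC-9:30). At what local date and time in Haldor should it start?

3:36 PM on May 17

Target end time in UTC: 11:31 AM − 8:45 = 2:46 AM on May 18.
Subtract 1 hour and 40 minutes → start 1:06 AM UTC on May 18.
Haldor is UTC−9:30: 1:06 AM − 9:30 = 3:36 PM on May 17.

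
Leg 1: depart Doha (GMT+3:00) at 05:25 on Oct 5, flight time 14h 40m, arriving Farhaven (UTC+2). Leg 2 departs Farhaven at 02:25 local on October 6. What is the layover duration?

Convert departure to UTC: 05:25 − 3:00 = 02:25 UTC on Oct 5.
Add 14 hours 40 minutes flight time → 17:05 UTC.
Farhaven is UTC+2:00, so local arrival = 17:05 + 2:00 = 19:05 on Oct 5.
Layover = 02:25 − 19:05 (+1 day) = 7 hours 20 minutes.

7 hours 20 minutes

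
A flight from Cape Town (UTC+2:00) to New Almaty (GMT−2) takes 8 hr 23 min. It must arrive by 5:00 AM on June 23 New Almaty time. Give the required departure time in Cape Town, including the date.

Target arrival in UTC: 5:00 AM + 2:00 = 7:00 AM on Jun 23.
Subtract 8 hours and 23 minutes → departure 10:37 PM UTC on Jun 22.
Cape Town is UTC+2:00: 10:37 PM + 2:00 = 12:37 AM on Jun 23.

12:37 AM on Jun 23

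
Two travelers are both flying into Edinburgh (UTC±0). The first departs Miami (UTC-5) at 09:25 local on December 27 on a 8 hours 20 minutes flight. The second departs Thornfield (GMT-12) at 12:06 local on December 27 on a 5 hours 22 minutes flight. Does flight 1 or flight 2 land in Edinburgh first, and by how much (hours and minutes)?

the first, by 6 hours 43 minutes

Flight 1 in UTC: 09:25 + 5:00 = 14:25 on Dec 27.
+8 hours 20 minutes → arrive 22:45 UTC on Dec 27.
Flight 2 in UTC: 12:06 + 12:00 = 00:06 on Dec 28.
+5 hours and 22 minutes → arrive 05:28 UTC on Dec 28.
Flight 1 lands earlier by 6 hours 43 minutes.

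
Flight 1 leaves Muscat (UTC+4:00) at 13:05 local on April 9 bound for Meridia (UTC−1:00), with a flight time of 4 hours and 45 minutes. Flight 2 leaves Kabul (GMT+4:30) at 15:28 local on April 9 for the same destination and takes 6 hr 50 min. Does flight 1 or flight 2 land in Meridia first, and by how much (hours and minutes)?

the first, by 3 hours 58 minutes

Flight 1 in UTC: 13:05 − 4:00 = 09:05 on Apr 9.
+4 hours and 45 minutes → arrive 13:50 UTC on Apr 9.
Flight 2 in UTC: 15:28 − 4:30 = 10:58 on Apr 9.
+6 hours and 50 minutes → arrive 17:48 UTC on Apr 9.
Flight 1 lands earlier by 3 hours 58 minutes.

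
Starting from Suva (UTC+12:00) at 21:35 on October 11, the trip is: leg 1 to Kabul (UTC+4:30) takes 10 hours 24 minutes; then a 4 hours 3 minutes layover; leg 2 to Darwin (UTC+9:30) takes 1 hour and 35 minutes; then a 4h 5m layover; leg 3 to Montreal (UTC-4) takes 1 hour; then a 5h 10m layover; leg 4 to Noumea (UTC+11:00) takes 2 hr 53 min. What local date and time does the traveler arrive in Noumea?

Convert departure to UTC: 21:35 − 12:00 = 09:35 UTC on Oct 11.
Add 10 hours 24 minutes leg 1 → 19:59 UTC.
Add 4 hours 3 minutes layover in Kabul → 00:02 UTC (Oct 12).
Add 1 hour and 35 minutes leg 2 → 01:37 UTC.
Add 4 hours and 5 minutes layover in Darwin → 05:42 UTC.
Add 1 hour leg 3 → 06:42 UTC.
Add 5 hours 10 minutes layover in Montreal → 11:52 UTC.
Add 2 hours and 53 minutes leg 4 → 14:45 UTC.
Noumea is UTC+11:00, so local arrival = 14:45 + 11:00 = 01:45 on Oct 13.

01:45 on October 13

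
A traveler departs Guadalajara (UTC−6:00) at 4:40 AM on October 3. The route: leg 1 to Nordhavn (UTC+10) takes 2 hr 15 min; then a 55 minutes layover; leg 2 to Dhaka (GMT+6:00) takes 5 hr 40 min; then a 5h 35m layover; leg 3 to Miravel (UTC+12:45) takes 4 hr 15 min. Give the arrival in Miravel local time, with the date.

Convert departure to UTC: 4:40 AM + 6:00 = 10:40 AM UTC on Oct 3.
Add 2 hours and 15 minutes leg 1 → 12:55 PM UTC.
Add 55 minutes layover in Nordhavn → 1:50 PM UTC.
Add 5 hours and 40 minutes leg 2 → 7:30 PM UTC.
Add 5 hours and 35 minutes layover in Dhaka → 1:05 AM UTC (Oct 4).
Add 4 hours 15 minutes leg 3 → 5:20 AM UTC.
Miravel is UTC+12:45, so local arrival = 5:20 AM + 12:45 = 6:05 PM on Oct 4.

6:05 PM on October 4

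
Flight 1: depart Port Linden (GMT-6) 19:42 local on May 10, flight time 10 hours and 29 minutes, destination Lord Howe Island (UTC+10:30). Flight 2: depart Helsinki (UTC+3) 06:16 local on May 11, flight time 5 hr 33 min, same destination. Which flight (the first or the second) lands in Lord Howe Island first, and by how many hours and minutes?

the second, by 3 hours 22 minutes

Flight 1 in UTC: 19:42 + 6:00 = 01:42 on May 11.
+10 hours 29 minutes → arrive 12:11 UTC on May 11.
Flight 2 in UTC: 06:16 − 3:00 = 03:16 on May 11.
+5 hours 33 minutes → arrive 08:49 UTC on May 11.
Flight 2 lands earlier by 3 hours 22 minutes.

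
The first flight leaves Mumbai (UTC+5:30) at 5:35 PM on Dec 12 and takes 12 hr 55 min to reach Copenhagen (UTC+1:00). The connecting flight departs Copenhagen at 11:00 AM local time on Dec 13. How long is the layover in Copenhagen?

Convert departure to UTC: 5:35 PM − 5:30 = 12:05 PM UTC on Dec 12.
Add 12 hours 55 minutes flight time → 1:00 AM UTC (Dec 13).
Copenhagen is UTC+1:00, so local arrival = 1:00 AM + 1:00 = 2:00 AM on Dec 13.
Layover = 11:00 AM − 2:00 AM = 9 hours.

9 hours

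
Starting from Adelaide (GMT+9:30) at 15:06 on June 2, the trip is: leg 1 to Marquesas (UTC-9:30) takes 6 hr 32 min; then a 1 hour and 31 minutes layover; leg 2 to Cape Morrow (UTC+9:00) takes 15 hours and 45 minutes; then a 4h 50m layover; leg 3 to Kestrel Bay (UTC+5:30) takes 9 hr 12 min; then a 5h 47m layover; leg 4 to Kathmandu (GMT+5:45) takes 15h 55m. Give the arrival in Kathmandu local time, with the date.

Convert departure to UTC: 15:06 − 9:30 = 05:36 UTC on Jun 2.
Add 6 hours 32 minutes leg 1 → 12:08 UTC.
Add 1 hour 31 minutes layover in Marquesas → 13:39 UTC.
Add 15 hours and 45 minutes leg 2 → 05:24 UTC (Jun 3).
Add 4 hours and 50 minutes layover in Cape Morrow → 10:14 UTC.
Add 9 hours and 12 minutes leg 3 → 19:26 UTC.
Add 5 hours and 47 minutes layover in Kestrel Bay → 01:13 UTC (Jun 4).
Add 15 hours 55 minutes leg 4 → 17:08 UTC.
Kathmandu is UTC+5:45, so local arrival = 17:08 + 5:45 = 22:53 on Jun 4.

22:53 on June 4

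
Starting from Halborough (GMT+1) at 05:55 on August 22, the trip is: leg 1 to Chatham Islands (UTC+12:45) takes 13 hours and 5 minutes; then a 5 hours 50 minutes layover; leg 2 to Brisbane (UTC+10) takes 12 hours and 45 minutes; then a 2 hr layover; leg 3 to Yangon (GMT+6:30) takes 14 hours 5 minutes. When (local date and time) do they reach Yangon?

11:10 on August 24

Convert departure to UTC: 05:55 − 1:00 = 04:55 UTC on Aug 22.
Add 13 hours and 5 minutes leg 1 → 18:00 UTC.
Add 5 hours 50 minutes layover in Chatham Islands → 23:50 UTC.
Add 12 hours and 45 minutes leg 2 → 12:35 UTC (Aug 23).
Add 2 hours layover in Brisbane → 14:35 UTC.
Add 14 hours 5 minutes leg 3 → 04:40 UTC (Aug 24).
Yangon is UTC+6:30, so local arrival = 04:40 + 6:30 = 11:10 on Aug 24.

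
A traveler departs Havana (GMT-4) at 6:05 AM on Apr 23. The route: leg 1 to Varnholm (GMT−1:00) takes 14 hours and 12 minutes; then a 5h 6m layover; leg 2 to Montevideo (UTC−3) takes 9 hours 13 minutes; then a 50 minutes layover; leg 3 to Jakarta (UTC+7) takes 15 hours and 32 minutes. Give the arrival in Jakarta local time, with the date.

1:58 PM on April 25

Convert departure to UTC: 6:05 AM + 4:00 = 10:05 AM UTC on Apr 23.
Add 14 hours 12 minutes leg 1 → 12:17 AM UTC (Apr 24).
Add 5 hours and 6 minutes layover in Varnholm → 5:23 AM UTC.
Add 9 hours and 13 minutes leg 2 → 2:36 PM UTC.
Add 50 minutes layover in Montevideo → 3:26 PM UTC.
Add 15 hours 32 minutes leg 3 → 6:58 AM UTC (Apr 25).
Jakarta is UTC+7:00, so local arrival = 6:58 AM + 7:00 = 1:58 PM on Apr 25.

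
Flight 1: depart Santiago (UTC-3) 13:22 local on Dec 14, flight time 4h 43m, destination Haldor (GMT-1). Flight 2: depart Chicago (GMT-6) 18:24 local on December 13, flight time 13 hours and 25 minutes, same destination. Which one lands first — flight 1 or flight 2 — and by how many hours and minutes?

the second, by 7 hours 16 minutes

Flight 1 in UTC: 13:22 + 3:00 = 16:22 on Dec 14.
+4 hours and 43 minutes → arrive 21:05 UTC on Dec 14.
Flight 2 in UTC: 18:24 + 6:00 = 00:24 on Dec 14.
+13 hours 25 minutes → arrive 13:49 UTC on Dec 14.
Flight 2 lands earlier by 7 hours 16 minutes.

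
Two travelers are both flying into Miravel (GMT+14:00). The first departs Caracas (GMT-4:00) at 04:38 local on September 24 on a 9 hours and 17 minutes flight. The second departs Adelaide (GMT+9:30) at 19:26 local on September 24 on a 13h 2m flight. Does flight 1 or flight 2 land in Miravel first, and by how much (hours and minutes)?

the first, by 5 hours 3 minutes

Flight 1 in UTC: 04:38 + 4:00 = 08:38 on Sep 24.
+9 hours 17 minutes → arrive 17:55 UTC on Sep 24.
Flight 2 in UTC: 19:26 − 9:30 = 09:56 on Sep 24.
+13 hours 2 minutes → arrive 22:58 UTC on Sep 24.
Flight 1 lands earlier by 5 hours 3 minutes.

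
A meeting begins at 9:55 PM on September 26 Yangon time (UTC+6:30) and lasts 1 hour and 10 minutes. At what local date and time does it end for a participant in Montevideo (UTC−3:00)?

Convert start to UTC: 9:55 PM − 6:30 = 3:25 PM UTC on Sep 26.
Add 1 hour 10 minutes duration → 4:35 PM UTC.
Montevideo is UTC−3:00, so local end time = 4:35 PM − 3:00 = 1:35 PM on Sep 26.

1:35 PM on September 26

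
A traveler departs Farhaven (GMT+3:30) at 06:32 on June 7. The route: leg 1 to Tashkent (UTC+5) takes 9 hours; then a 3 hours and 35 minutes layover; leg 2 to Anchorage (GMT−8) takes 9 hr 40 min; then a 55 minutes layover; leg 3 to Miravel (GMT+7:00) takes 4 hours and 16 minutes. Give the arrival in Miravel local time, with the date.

Convert departure to UTC: 06:32 − 3:30 = 03:02 UTC on Jun 7.
Add 9 hours leg 1 → 12:02 UTC.
Add 3 hours 35 minutes layover in Tashkent → 15:37 UTC.
Add 9 hours 40 minutes leg 2 → 01:17 UTC (Jun 8).
Add 55 minutes layover in Anchorage → 02:12 UTC.
Add 4 hours 16 minutes leg 3 → 06:28 UTC.
Miravel is UTC+7:00, so local arrival = 06:28 + 7:00 = 13:28 on Jun 8.

13:28 on Jun 8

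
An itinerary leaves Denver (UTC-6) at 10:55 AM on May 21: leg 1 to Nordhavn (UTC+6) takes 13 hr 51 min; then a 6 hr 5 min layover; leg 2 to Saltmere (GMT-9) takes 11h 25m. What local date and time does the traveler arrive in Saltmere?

3:16 PM on May 22

Convert departure to UTC: 10:55 AM + 6:00 = 4:55 PM UTC on May 21.
Add 13 hours and 51 minutes leg 1 → 6:46 AM UTC (May 22).
Add 6 hours and 5 minutes layover in Nordhavn → 12:51 PM UTC.
Add 11 hours and 25 minutes leg 2 → 12:16 AM UTC (May 23).
Saltmere is UTC−9:00, so local arrival = 12:16 AM − 9:00 = 3:16 PM on May 22.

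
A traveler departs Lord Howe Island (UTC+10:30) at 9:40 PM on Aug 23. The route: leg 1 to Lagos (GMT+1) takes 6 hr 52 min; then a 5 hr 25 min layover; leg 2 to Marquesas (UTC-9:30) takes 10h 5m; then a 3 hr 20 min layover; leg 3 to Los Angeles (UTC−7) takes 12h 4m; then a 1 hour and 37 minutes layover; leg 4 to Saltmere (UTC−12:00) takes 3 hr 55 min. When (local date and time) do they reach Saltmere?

Convert departure to UTC: 9:40 PM − 10:30 = 11:10 AM UTC on Aug 23.
Add 6 hours and 52 minutes leg 1 → 6:02 PM UTC.
Add 5 hours and 25 minutes layover in Lagos → 11:27 PM UTC.
Add 10 hours 5 minutes leg 2 → 9:32 AM UTC (Aug 24).
Add 3 hours and 20 minutes layover in Marquesas → 12:52 PM UTC.
Add 12 hours and 4 minutes leg 3 → 12:56 AM UTC (Aug 25).
Add 1 hour 37 minutes layover in Los Angeles → 2:33 AM UTC.
Add 3 hours 55 minutes leg 4 → 6:28 AM UTC.
Saltmere is UTC−12:00, so local arrival = 6:28 AM − 12:00 = 6:28 PM on Aug 24.

6:28 PM on Aug 24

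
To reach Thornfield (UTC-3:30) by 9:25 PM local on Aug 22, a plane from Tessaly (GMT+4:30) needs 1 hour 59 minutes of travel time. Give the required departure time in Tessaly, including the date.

3:26 AM on August 23

Target arrival in UTC: 9:25 PM + 3:30 = 12:55 AM on Aug 23.
Subtract 1 hour and 59 minutes → departure 10:56 PM UTC on Aug 22.
Tessaly is UTC+4:30: 10:56 PM + 4:30 = 3:26 AM on Aug 23.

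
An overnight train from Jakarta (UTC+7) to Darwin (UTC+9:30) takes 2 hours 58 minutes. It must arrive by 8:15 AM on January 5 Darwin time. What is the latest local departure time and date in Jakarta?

Target arrival in UTC: 8:15 AM − 9:30 = 10:45 PM on Jan 4.
Subtract 2 hours and 58 minutes → departure 7:47 PM UTC on Jan 4.
Jakarta is UTC+7:00: 7:47 PM + 7:00 = 2:47 AM on Jan 5.

2:47 AM on January 5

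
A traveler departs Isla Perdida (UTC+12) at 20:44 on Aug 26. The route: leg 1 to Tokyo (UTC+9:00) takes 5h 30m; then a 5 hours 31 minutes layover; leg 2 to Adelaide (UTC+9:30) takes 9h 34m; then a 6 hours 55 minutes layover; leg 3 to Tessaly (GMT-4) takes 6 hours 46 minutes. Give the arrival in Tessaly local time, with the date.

15:00 on August 27

Convert departure to UTC: 20:44 − 12:00 = 08:44 UTC on Aug 26.
Add 5 hours 30 minutes leg 1 → 14:14 UTC.
Add 5 hours 31 minutes layover in Tokyo → 19:45 UTC.
Add 9 hours and 34 minutes leg 2 → 05:19 UTC (Aug 27).
Add 6 hours and 55 minutes layover in Adelaide → 12:14 UTC.
Add 6 hours and 46 minutes leg 3 → 19:00 UTC.
Tessaly is UTC−4:00, so local arrival = 19:00 − 4:00 = 15:00 on Aug 27.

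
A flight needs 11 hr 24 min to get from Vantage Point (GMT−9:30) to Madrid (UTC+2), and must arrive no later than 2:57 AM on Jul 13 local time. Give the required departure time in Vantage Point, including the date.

Target arrival in UTC: 2:57 AM − 2:00 = 12:57 AM on Jul 13.
Subtract 11 hours and 24 minutes → departure 1:33 PM UTC on Jul 12.
Vantage Point is UTC−9:30: 1:33 PM − 9:30 = 4:03 AM on Jul 12.

4:03 AM on July 12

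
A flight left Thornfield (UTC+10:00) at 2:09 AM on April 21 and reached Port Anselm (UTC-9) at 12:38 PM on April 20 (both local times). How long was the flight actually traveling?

5 hours 29 minutes

Port Anselm is 19:00 behind Thornfield.
Clock-face elapsed time (ignoring zones) is −13 hours 31 minutes.
Actual elapsed = −13 hours 31 minutes + 19:00 = 5 hours 29 minutes.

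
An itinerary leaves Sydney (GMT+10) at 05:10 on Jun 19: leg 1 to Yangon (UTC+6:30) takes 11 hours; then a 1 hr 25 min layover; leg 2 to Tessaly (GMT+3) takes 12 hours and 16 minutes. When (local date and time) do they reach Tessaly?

22:51 on Jun 19

Convert departure to UTC: 05:10 − 10:00 = 19:10 UTC on Jun 18.
Add 11 hours leg 1 → 06:10 UTC (Jun 19).
Add 1 hour and 25 minutes layover in Yangon → 07:35 UTC.
Add 12 hours and 16 minutes leg 2 → 19:51 UTC.
Tessaly is UTC+3:00, so local arrival = 19:51 + 3:00 = 22:51 on Jun 19.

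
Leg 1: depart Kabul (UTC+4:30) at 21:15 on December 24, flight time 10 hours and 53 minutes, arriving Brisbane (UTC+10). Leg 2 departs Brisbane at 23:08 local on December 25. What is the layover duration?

Convert departure to UTC: 21:15 − 4:30 = 16:45 UTC on Dec 24.
Add 10 hours 53 minutes flight time → 03:38 UTC (Dec 25).
Brisbane is UTC+10:00, so local arrival = 03:38 + 10:00 = 13:38 on Dec 25.
Layover = 23:08 − 13:38 = 9 hours 30 minutes.

9 hours 30 minutes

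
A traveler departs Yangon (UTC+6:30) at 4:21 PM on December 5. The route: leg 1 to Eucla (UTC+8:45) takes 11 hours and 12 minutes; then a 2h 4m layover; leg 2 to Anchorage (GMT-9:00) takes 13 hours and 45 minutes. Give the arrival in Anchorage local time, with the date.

3:52 AM on December 6

Convert departure to UTC: 4:21 PM − 6:30 = 9:51 AM UTC on Dec 5.
Add 11 hours 12 minutes leg 1 → 9:03 PM UTC.
Add 2 hours 4 minutes layover in Eucla → 11:07 PM UTC.
Add 13 hours and 45 minutes leg 2 → 12:52 PM UTC (Dec 6).
Anchorage is UTC−9:00, so local arrival = 12:52 PM − 9:00 = 3:52 AM on Dec 6.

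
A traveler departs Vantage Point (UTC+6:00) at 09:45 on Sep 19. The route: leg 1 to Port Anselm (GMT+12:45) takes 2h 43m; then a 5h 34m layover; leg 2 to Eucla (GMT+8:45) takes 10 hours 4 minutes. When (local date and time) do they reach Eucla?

06:51 on Sep 20

Convert departure to UTC: 09:45 − 6:00 = 03:45 UTC on Sep 19.
Add 2 hours 43 minutes leg 1 → 06:28 UTC.
Add 5 hours and 34 minutes layover in Port Anselm → 12:02 UTC.
Add 10 hours 4 minutes leg 2 → 22:06 UTC.
Eucla is UTC+8:45, so local arrival = 22:06 + 8:45 = 06:51 on Sep 20.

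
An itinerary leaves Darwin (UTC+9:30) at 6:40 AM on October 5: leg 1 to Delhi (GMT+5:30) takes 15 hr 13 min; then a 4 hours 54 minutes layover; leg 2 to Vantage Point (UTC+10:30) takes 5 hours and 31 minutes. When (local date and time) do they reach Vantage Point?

Convert departure to UTC: 6:40 AM − 9:30 = 9:10 PM UTC on Oct 4.
Add 15 hours and 13 minutes leg 1 → 12:23 PM UTC (Oct 5).
Add 4 hours and 54 minutes layover in Delhi → 5:17 PM UTC.
Add 5 hours 31 minutes leg 2 → 10:48 PM UTC.
Vantage Point is UTC+10:30, so local arrival = 10:48 PM + 10:30 = 9:18 AM on Oct 6.

9:18 AM on October 6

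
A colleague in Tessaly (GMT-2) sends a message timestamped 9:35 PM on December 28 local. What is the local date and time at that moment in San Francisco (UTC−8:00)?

3:35 PM on December 28

In UTC: 9:35 PM + 2:00 = 11:35 PM on Dec 28.
San Francisco is UTC−8:00: 11:35 PM − 8:00 = 3:35 PM on Dec 28.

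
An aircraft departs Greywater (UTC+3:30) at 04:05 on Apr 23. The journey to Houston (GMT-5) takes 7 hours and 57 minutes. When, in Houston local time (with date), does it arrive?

03:32 on April 23

Convert departure to UTC: 04:05 − 3:30 = 00:35 UTC on Apr 23.
Add 7 hours 57 minutes travel time → 08:32 UTC.
Houston is UTC−5:00, so local arrival = 08:32 − 5:00 = 03:32 on Apr 23.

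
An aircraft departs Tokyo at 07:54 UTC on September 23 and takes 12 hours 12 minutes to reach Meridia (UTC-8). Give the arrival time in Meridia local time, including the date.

Departure is given in UTC: 07:54 on Sep 23.
Add 12 hours and 12 minutes → 20:06 UTC.
Meridia is UTC−8:00: 20:06 − 8:00 = 12:06 on Sep 23.

12:06 on Sep 23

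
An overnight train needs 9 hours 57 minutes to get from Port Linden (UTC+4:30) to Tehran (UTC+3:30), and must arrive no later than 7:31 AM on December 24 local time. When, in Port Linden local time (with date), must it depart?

Target arrival in UTC: 7:31 AM − 3:30 = 4:01 AM on Dec 24.
Subtract 9 hours 57 minutes → departure 6:04 PM UTC on Dec 23.
Port Linden is UTC+4:30: 6:04 PM + 4:30 = 10:34 PM on Dec 23.

10:34 PM on December 23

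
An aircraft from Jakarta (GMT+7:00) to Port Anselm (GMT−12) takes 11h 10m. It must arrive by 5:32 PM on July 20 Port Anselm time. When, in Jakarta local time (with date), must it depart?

Target arrival in UTC: 5:32 PM + 12:00 = 5:32 AM on Jul 21.
Subtract 11 hours 10 minutes → departure 6:22 PM UTC on Jul 20.
Jakarta is UTC+7:00: 6:22 PM + 7:00 = 1:22 AM on Jul 21.

1:22 AM on July 21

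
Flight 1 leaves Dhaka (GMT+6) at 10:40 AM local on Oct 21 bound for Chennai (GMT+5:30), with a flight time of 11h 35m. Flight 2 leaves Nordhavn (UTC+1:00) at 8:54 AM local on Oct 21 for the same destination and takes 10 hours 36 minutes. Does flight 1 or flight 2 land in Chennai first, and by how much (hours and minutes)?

Flight 1 in UTC: 10:40 AM − 6:00 = 4:40 AM on Oct 21.
+11 hours 35 minutes → arrive 4:15 PM UTC on Oct 21.
Flight 2 in UTC: 8:54 AM − 1:00 = 7:54 AM on Oct 21.
+10 hours and 36 minutes → arrive 6:30 PM UTC on Oct 21.
Flight 1 lands earlier by 2 hours 15 minutes.

the first, by 2 hours 15 minutes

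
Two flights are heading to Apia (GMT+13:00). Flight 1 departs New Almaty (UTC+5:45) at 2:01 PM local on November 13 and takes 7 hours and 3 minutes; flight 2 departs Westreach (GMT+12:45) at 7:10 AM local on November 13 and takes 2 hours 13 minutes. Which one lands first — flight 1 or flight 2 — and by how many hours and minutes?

the second, by 18 hours 41 minutes

Flight 1 in UTC: 2:01 PM − 5:45 = 8:16 AM on Nov 13.
+7 hours 3 minutes → arrive 3:19 PM UTC on Nov 13.
Flight 2 in UTC: 7:10 AM − 12:45 = 6:25 PM on Nov 12.
+2 hours 13 minutes → arrive 8:38 PM UTC on Nov 12.
Flight 2 lands earlier by 18 hours 41 minutes.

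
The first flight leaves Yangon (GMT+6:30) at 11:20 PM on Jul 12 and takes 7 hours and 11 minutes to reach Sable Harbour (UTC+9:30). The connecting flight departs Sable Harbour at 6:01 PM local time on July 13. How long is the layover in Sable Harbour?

Convert departure to UTC: 11:20 PM − 6:30 = 4:50 PM UTC on Jul 12.
Add 7 hours 11 minutes flight time → 12:01 AM UTC (Jul 13).
Sable Harbour is UTC+9:30, so local arrival = 12:01 AM + 9:30 = 9:31 AM on Jul 13.
Layover = 6:01 PM − 9:31 AM = 8 hours 30 minutes.

8 hours 30 minutes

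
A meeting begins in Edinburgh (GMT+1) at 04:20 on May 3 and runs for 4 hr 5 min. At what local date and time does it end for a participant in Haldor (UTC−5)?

02:25 on May 3

Convert start to UTC: 04:20 − 1:00 = 03:20 UTC on May 3.
Add 4 hours 5 minutes duration → 07:25 UTC.
Haldor is UTC−5:00, so local end time = 07:25 − 5:00 = 02:25 on May 3.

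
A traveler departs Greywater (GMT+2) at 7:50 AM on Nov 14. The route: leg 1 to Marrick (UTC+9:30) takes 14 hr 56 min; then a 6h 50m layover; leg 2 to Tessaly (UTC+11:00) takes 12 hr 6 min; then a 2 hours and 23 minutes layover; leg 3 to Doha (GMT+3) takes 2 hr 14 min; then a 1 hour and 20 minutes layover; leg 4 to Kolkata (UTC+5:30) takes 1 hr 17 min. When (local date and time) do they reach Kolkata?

Convert departure to UTC: 7:50 AM − 2:00 = 5:50 AM UTC on Nov 14.
Add 14 hours and 56 minutes leg 1 → 8:46 PM UTC.
Add 6 hours and 50 minutes layover in Marrick → 3:36 AM UTC (Nov 15).
Add 12 hours 6 minutes leg 2 → 3:42 PM UTC.
Add 2 hours and 23 minutes layover in Tessaly → 6:05 PM UTC.
Add 2 hours and 14 minutes leg 3 → 8:19 PM UTC.
Add 1 hour and 20 minutes layover in Doha → 9:39 PM UTC.
Add 1 hour 17 minutes leg 4 → 10:56 PM UTC.
Kolkata is UTC+5:30, so local arrival = 10:56 PM + 5:30 = 4:26 AM on Nov 16.

4:26 AM on November 16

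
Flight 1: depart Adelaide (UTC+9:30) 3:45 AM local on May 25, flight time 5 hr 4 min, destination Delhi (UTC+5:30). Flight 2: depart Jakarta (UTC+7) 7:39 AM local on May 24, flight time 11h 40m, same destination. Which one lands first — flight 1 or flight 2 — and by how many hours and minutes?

the second, by 11 hours

Flight 1 in UTC: 3:45 AM − 9:30 = 6:15 PM on May 24.
+5 hours 4 minutes → arrive 11:19 PM UTC on May 24.
Flight 2 in UTC: 7:39 AM − 7:00 = 12:39 AM on May 24.
+11 hours 40 minutes → arrive 12:19 PM UTC on May 24.
Flight 2 lands earlier by 11 hours.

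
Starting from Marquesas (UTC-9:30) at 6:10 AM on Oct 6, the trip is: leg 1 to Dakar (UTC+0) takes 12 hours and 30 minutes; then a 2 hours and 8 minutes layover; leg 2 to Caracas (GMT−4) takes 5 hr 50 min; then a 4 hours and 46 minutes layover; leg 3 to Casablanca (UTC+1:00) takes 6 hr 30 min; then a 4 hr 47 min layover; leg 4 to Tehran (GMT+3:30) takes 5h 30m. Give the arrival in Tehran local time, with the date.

1:11 PM on Oct 8

Convert departure to UTC: 6:10 AM + 9:30 = 3:40 PM UTC on Oct 6.
Add 12 hours 30 minutes leg 1 → 4:10 AM UTC (Oct 7).
Add 2 hours and 8 minutes layover in Dakar → 6:18 AM UTC.
Add 5 hours and 50 minutes leg 2 → 12:08 PM UTC.
Add 4 hours and 46 minutes layover in Caracas → 4:54 PM UTC.
Add 6 hours and 30 minutes leg 3 → 11:24 PM UTC.
Add 4 hours and 47 minutes layover in Casablanca → 4:11 AM UTC (Oct 8).
Add 5 hours and 30 minutes leg 4 → 9:41 AM UTC.
Tehran is UTC+3:30, so local arrival = 9:41 AM + 3:30 = 1:11 PM on Oct 8.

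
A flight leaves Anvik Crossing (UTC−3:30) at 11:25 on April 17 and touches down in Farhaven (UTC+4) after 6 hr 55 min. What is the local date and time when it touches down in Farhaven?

01:50 on April 18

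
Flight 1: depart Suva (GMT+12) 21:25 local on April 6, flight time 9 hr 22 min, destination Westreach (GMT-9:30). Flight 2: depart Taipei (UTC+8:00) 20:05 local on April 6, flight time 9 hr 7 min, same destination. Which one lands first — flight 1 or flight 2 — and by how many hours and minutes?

Flight 1 in UTC: 21:25 − 12:00 = 09:25 on Apr 6.
+9 hours and 22 minutes → arrive 18:47 UTC on Apr 6.
Flight 2 in UTC: 20:05 − 8:00 = 12:05 on Apr 6.
+9 hours 7 minutes → arrive 21:12 UTC on Apr 6.
Flight 1 lands earlier by 2 hours 25 minutes.

the first, by 2 hours 25 minutes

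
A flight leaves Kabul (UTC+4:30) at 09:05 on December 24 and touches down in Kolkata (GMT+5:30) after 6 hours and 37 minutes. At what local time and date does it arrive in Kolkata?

16:42 on December 24

Kolkata is 1:00 ahead of Kabul.
After 6 hours 37 minutes it is 15:42 in Kabul.
Shift by the zone difference: 15:42 + 1:00 = 16:42 on Dec 24 in Kolkata.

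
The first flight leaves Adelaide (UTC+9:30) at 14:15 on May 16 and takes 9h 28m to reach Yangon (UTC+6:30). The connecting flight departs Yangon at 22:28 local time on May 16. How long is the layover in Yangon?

Convert departure to UTC: 14:15 − 9:30 = 04:45 UTC on May 16.
Add 9 hours 28 minutes flight time → 14:13 UTC.
Yangon is UTC+6:30, so local arrival = 14:13 + 6:30 = 20:43 on May 16.
Layover = 22:28 − 20:43 = 1 hour 45 minutes.

1 hour 45 minutes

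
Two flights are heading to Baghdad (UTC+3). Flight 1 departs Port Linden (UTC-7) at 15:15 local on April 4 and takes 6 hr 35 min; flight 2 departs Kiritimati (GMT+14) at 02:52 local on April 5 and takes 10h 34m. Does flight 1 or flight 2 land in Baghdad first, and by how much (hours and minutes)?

the second, by 5 hours 24 minutes

Flight 1 in UTC: 15:15 + 7:00 = 22:15 on Apr 4.
+6 hours 35 minutes → arrive 04:50 UTC on Apr 5.
Flight 2 in UTC: 02:52 − 14:00 = 12:52 on Apr 4.
+10 hours and 34 minutes → arrive 23:26 UTC on Apr 4.
Flight 2 lands earlier by 5 hours 24 minutes.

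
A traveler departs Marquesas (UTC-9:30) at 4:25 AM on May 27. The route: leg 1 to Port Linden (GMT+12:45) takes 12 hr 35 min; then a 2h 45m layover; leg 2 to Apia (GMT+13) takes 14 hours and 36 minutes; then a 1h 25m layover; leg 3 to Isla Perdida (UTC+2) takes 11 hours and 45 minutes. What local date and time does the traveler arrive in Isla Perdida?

11:01 AM on May 29

Convert departure to UTC: 4:25 AM + 9:30 = 1:55 PM UTC on May 27.
Add 12 hours and 35 minutes leg 1 → 2:30 AM UTC (May 28).
Add 2 hours and 45 minutes layover in Port Linden → 5:15 AM UTC.
Add 14 hours 36 minutes leg 2 → 7:51 PM UTC.
Add 1 hour 25 minutes layover in Apia → 9:16 PM UTC.
Add 11 hours and 45 minutes leg 3 → 9:01 AM UTC (May 29).
Isla Perdida is UTC+2:00, so local arrival = 9:01 AM + 2:00 = 11:01 AM on May 29.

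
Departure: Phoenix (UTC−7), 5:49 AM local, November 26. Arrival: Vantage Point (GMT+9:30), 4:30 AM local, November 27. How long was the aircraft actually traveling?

Vantage Point is 16:30 ahead of Phoenix.
Clock-face elapsed time (ignoring zones) is 22 hours 41 minutes.
Actual elapsed = 22 hours 41 minutes − 16:30 = 6 hours 11 minutes.

6 hours 11 minutes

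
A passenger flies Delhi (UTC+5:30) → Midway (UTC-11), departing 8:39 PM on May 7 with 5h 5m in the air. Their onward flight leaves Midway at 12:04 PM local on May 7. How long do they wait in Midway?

2 hours 50 minutes

Convert departure to UTC: 8:39 PM − 5:30 = 3:09 PM UTC on May 7.
Add 5 hours 5 minutes flight time → 8:14 PM UTC.
Midway is UTC−11:00, so local arrival = 8:14 PM − 11:00 = 9:14 AM on May 7.
Layover = 12:04 PM − 9:14 AM = 2 hours 50 minutes.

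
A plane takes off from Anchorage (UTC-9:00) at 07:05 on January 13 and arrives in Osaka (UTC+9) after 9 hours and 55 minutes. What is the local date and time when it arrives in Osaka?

11:00 on January 14

Convert departure to UTC: 07:05 + 9:00 = 16:05 UTC on Jan 13.
Add 9 hours and 55 minutes travel time → 02:00 UTC (Jan 14).
Osaka is UTC+9:00, so local arrival = 02:00 + 9:00 = 11:00 on Jan 14.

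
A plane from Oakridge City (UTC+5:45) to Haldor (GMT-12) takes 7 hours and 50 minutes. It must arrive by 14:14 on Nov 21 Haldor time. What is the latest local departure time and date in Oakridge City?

00:09 on November 22

Target arrival in UTC: 14:14 + 12:00 = 02:14 on Nov 22.
Subtract 7 hours and 50 minutes → departure 18:24 UTC on Nov 21.
Oakridge City is UTC+5:45: 18:24 + 5:45 = 00:09 on Nov 22.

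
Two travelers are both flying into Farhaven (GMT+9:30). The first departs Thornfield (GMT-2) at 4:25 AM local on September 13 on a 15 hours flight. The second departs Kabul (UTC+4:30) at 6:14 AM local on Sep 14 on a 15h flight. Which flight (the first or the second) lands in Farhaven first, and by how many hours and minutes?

Flight 1 in UTC: 4:25 AM + 2:00 = 6:25 AM on Sep 13.
+15 hours → arrive 9:25 PM UTC on Sep 13.
Flight 2 in UTC: 6:14 AM − 4:30 = 1:44 AM on Sep 14.
+15 hours → arrive 4:44 PM UTC on Sep 14.
Flight 1 lands earlier by 19 hours 19 minutes.

the first, by 19 hours 19 minutes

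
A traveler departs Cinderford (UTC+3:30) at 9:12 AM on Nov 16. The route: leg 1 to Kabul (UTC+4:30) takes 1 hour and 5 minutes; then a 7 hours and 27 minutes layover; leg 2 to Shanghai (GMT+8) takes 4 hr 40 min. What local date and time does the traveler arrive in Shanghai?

2:54 AM on November 17

Convert departure to UTC: 9:12 AM − 3:30 = 5:42 AM UTC on Nov 16.
Add 1 hour and 5 minutes leg 1 → 6:47 AM UTC.
Add 7 hours 27 minutes layover in Kabul → 2:14 PM UTC.
Add 4 hours 40 minutes leg 2 → 6:54 PM UTC.
Shanghai is UTC+8:00, so local arrival = 6:54 PM + 8:00 = 2:54 AM on Nov 17.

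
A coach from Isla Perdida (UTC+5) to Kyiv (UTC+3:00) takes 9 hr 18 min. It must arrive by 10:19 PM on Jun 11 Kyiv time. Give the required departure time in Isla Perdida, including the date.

Target arrival in UTC: 10:19 PM − 3:00 = 7:19 PM on Jun 11.
Subtract 9 hours 18 minutes → departure 10:01 AM UTC on Jun 11.
Isla Perdida is UTC+5:00: 10:01 AM + 5:00 = 3:01 PM on Jun 11.

3:01 PM on June 11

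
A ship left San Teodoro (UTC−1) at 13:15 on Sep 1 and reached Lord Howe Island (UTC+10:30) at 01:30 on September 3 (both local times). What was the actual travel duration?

Departure in UTC: 13:15 + 1:00 = 14:15 on Sep 1.
Arrival in UTC: 01:30 − 10:30 = 15:00 on Sep 2.
Elapsed = 15:00 − 14:15 (+1 day) = 24 hours 45 minutes.

24 hours 45 minutes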